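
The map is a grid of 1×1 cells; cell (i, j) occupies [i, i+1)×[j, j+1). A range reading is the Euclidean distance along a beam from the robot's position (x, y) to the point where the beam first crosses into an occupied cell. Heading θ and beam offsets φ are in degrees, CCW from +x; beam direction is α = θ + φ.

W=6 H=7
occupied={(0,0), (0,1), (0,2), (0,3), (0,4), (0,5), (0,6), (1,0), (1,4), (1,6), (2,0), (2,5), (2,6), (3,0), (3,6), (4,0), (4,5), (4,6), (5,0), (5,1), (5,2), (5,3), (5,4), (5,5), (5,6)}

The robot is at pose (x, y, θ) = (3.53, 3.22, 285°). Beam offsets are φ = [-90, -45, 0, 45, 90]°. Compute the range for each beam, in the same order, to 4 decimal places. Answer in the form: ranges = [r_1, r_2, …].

ranges = [2.6192, 2.5634, 2.2983, 1.6974, 1.5219]

beam 1: φ=-90°, α=195°
  dir = (cos 195°, sin 195°) = (-0.9659, -0.2588); from cell (3,3)
  next x-line at t=0.5487, next y-line at t=0.8500; Δt_x=1.0353, Δt_y=3.8637
    x: enter (2,3) at t=0.5487
    y: enter (2,2) at t=0.8500
    x: enter (1,2) at t=1.5840
    x: enter (0,2) at t=2.6192 ← occupied
  → r_1 = 2.6192
beam 2: φ=-45°, α=240°
  dir = (cos 240°, sin 240°) = (-0.5000, -0.8660); from cell (3,3)
  next x-line at t=1.0600, next y-line at t=0.2540; Δt_x=2.0000, Δt_y=1.1547
    y: enter (3,2) at t=0.2540
    x: enter (2,2) at t=1.0600
    y: enter (2,1) at t=1.4087
    y: enter (2,0) at t=2.5634 ← occupied
  → r_2 = 2.5634
beam 3: φ=0°, α=285°
  dir = (cos 285°, sin 285°) = (0.2588, -0.9659); from cell (3,3)
  next x-line at t=1.8159, next y-line at t=0.2278; Δt_x=3.8637, Δt_y=1.0353
    y: enter (3,2) at t=0.2278
    y: enter (3,1) at t=1.2630
    x: enter (4,1) at t=1.8159
    y: enter (4,0) at t=2.2983 ← occupied
  → r_3 = 2.2983
beam 4: φ=45°, α=330°
  dir = (cos 330°, sin 330°) = (0.8660, -0.5000); from cell (3,3)
  next x-line at t=0.5427, next y-line at t=0.4400; Δt_x=1.1547, Δt_y=2.0000
    y: enter (3,2) at t=0.4400
    x: enter (4,2) at t=0.5427
    x: enter (5,2) at t=1.6974 ← occupied
  → r_4 = 1.6974
beam 5: φ=90°, α=15°
  dir = (cos 15°, sin 15°) = (0.9659, 0.2588); from cell (3,3)
  next x-line at t=0.4866, next y-line at t=3.0137; Δt_x=1.0353, Δt_y=3.8637
    x: enter (4,3) at t=0.4866
    x: enter (5,3) at t=1.5219 ← occupied
  → r_5 = 1.5219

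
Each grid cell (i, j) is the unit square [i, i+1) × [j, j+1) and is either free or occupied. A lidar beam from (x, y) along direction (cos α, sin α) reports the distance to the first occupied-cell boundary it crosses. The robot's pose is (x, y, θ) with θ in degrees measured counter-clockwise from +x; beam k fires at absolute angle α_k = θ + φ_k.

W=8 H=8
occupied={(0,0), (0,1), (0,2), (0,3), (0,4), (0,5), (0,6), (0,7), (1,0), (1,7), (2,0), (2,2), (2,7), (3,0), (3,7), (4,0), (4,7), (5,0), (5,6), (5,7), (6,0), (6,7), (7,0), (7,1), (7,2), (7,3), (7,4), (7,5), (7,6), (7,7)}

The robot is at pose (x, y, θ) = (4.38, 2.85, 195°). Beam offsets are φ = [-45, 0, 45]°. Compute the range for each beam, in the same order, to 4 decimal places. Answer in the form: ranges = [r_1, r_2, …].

beam 1: φ=-45°, α=150°
  cosα=-0.8660 sinα=0.5000 | (4,2) | tMaxX 0.4388 tMaxY 0.3000 | tΔX 1.1547 tΔY 2.0000
    t=0.3000 [y] (4,3)
    t=0.4388 [x] (3,3)
    t=1.5935 [x] (2,3)
    t=2.3000 [y] (2,4)
    t=2.7482 [x] (1,4)
    t=3.9029 [x] (0,4) — stop
  → r_1 = 3.9029
beam 2: φ=0°, α=195°
  cosα=-0.9659 sinα=-0.2588 | (4,2) | tMaxX 0.3934 tMaxY 3.2841 | tΔX 1.0353 tΔY 3.8637
    t=0.3934 [x] (3,2)
    t=1.4287 [x] (2,2) — stop
  → r_2 = 1.4287
beam 3: φ=45°, α=240°
  cosα=-0.5000 sinα=-0.8660 | (4,2) | tMaxX 0.7600 tMaxY 0.9815 | tΔX 2.0000 tΔY 1.1547
    t=0.7600 [x] (3,2)
    t=0.9815 [y] (3,1)
    t=2.1362 [y] (3,0) — stop
  → r_3 = 2.1362

ranges = [3.9029, 1.4287, 2.1362]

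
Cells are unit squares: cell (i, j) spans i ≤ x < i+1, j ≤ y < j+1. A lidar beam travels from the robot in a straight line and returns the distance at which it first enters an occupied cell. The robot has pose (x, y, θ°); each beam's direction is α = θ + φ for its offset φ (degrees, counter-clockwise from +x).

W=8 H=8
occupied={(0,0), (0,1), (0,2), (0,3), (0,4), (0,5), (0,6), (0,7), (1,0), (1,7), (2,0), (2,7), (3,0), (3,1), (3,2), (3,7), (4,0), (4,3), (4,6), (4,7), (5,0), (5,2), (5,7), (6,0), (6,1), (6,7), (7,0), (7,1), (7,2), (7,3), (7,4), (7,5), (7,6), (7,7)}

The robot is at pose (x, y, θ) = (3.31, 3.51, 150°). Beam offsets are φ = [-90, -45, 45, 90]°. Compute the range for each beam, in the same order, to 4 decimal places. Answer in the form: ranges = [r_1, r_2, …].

beam 1: φ=-90°, α=60°
  cosα=0.5000 sinα=0.8660 | (3,3) | tMaxX 1.3800 tMaxY 0.5658 | tΔX 2.0000 tΔY 1.1547
    t=0.5658 [y] (3,4)
    t=1.3800 [x] (4,4)
    t=1.7205 [y] (4,5)
    t=2.8752 [y] (4,6) — stop
  → r_1 = 2.8752
beam 2: φ=-45°, α=105°
  cosα=-0.2588 sinα=0.9659 | (3,3) | tMaxX 1.1977 tMaxY 0.5073 | tΔX 3.8637 tΔY 1.0353
    t=0.5073 [y] (3,4)
    t=1.1977 [x] (2,4)
    t=1.5426 [y] (2,5)
    t=2.5778 [y] (2,6)
    t=3.6131 [y] (2,7) — stop
  → r_2 = 3.6131
beam 3: φ=45°, α=195°
  cosα=-0.9659 sinα=-0.2588 | (3,3) | tMaxX 0.3209 tMaxY 1.9705 | tΔX 1.0353 tΔY 3.8637
    t=0.3209 [x] (2,3)
    t=1.3562 [x] (1,3)
    t=1.9705 [y] (1,2)
    t=2.3915 [x] (0,2) — stop
  → r_3 = 2.3915
beam 4: φ=90°, α=240°
  cosα=-0.5000 sinα=-0.8660 | (3,3) | tMaxX 0.6200 tMaxY 0.5889 | tΔX 2.0000 tΔY 1.1547
    t=0.5889 [y] (3,2) — stop
  → r_4 = 0.5889

ranges = [2.8752, 3.6131, 2.3915, 0.5889]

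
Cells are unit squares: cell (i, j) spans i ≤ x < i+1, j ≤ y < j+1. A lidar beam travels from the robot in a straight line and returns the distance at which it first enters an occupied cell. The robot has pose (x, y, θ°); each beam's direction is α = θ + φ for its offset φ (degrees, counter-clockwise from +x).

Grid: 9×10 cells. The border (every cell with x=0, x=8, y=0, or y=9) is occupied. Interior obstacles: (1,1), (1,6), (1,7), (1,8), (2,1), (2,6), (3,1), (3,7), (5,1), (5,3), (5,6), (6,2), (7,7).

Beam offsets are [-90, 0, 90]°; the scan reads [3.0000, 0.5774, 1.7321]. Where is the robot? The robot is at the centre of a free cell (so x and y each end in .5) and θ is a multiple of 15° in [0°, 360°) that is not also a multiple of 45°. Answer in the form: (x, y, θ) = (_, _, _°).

(x, y, θ) = (6.5, 7.5, 30°)

Candidates: 43 free-cell centres × 16 headings = 688 poses. Raycast each; keep the one whose scan matches to 4 dp.
  (2.5, 4.5, 75°): beam 1 = 2.5882 ≠ 3.0000 ✗
  (4.5, 4.5, 255°): beam 1 = 3.6235 ≠ 3.0000 ✗
  (1.5, 4.5, 150°): beam 1 = 1.7321 ≠ 3.0000 ✗
  (6.5, 7.5, 195°): beam 1 = 1.5529 ≠ 3.0000 ✗
  (2.5, 2.5, 60°): beam 1 = 1.0000 ≠ 3.0000 ✗
  …
  (6.5, 7.5, 30°): r_1=3.0000, r_2=0.5774, r_3=1.7321 — all match ✓
Only this pose fits every beam.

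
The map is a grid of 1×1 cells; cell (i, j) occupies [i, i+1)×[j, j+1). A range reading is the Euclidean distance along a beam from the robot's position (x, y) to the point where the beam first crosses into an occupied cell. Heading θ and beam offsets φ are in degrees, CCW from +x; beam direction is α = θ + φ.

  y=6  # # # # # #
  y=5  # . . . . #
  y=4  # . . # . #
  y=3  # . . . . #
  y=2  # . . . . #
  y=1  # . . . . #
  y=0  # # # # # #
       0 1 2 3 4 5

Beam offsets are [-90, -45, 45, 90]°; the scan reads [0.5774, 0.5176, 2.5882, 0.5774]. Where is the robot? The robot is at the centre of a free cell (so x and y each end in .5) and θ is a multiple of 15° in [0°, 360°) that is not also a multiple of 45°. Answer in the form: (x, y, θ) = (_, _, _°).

(x, y, θ) = (3.5, 5.5, 150°)

Enumerate (i+0.5, j+0.5, θ) over the 19 free cells and 16 admissible headings. For each, cast all 4 beams and compare to the given ranges.
  (1.5, 5.5, 165°): beam 1 = 0.5176 ≠ 0.5774 ✗
  (1.5, 3.5, 285°): beam 1 = 0.5176 ≠ 0.5774 ✗
  (3.5, 3.5, 195°): beam 1 = 0.5176 ≠ 0.5774 ✗
  (4.5, 3.5, 330°): beam 1 = 2.8868 ≠ 0.5774 ✗
  …
  (3.5, 5.5, 150°): r_1=0.5774, r_2=0.5176, r_3=2.5882, r_4=0.5774 — all match ✓
Only this pose fits every beam.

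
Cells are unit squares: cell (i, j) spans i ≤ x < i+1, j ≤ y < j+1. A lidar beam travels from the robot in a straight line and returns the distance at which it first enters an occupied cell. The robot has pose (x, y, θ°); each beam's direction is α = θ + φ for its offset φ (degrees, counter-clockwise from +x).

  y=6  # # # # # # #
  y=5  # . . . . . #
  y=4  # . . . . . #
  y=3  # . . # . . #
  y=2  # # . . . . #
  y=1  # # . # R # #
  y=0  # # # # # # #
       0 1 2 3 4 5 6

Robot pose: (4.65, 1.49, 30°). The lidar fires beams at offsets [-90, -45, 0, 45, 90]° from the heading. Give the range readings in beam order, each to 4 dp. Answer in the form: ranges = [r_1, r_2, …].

ranges = [0.5658, 0.3623, 0.4041, 4.6691, 1.7436]

beam 1: φ=-90°, α=300°
  dir = (cos 300°, sin 300°) = (0.5000, -0.8660); from cell (4,1)
  next x-line at t=0.7000, next y-line at t=0.5658; Δt_x=2.0000, Δt_y=1.1547
    y: enter (4,0) at t=0.5658 ← occupied
  → r_1 = 0.5658
beam 2: φ=-45°, α=345°
  dir = (cos 345°, sin 345°) = (0.9659, -0.2588); from cell (4,1)
  next x-line at t=0.3623, next y-line at t=1.8932; Δt_x=1.0353, Δt_y=3.8637
    x: enter (5,1) at t=0.3623 ← occupied
  → r_2 = 0.3623
beam 3: φ=0°, α=30°
  dir = (cos 30°, sin 30°) = (0.8660, 0.5000); from cell (4,1)
  next x-line at t=0.4041, next y-line at t=1.0200; Δt_x=1.1547, Δt_y=2.0000
    x: enter (5,1) at t=0.4041 ← occupied
  → r_3 = 0.4041
beam 4: φ=45°, α=75°
  dir = (cos 75°, sin 75°) = (0.2588, 0.9659); from cell (4,1)
  next x-line at t=1.3523, next y-line at t=0.5280; Δt_x=3.8637, Δt_y=1.0353
    y: enter (4,2) at t=0.5280
    x: enter (5,2) at t=1.3523
    y: enter (5,3) at t=1.5633
    y: enter (5,4) at t=2.5985
    y: enter (5,5) at t=3.6338
    y: enter (5,6) at t=4.6691 ← occupied
  → r_4 = 4.6691
beam 5: φ=90°, α=120°
  dir = (cos 120°, sin 120°) = (-0.5000, 0.8660); from cell (4,1)
  next x-line at t=1.3000, next y-line at t=0.5889; Δt_x=2.0000, Δt_y=1.1547
    y: enter (4,2) at t=0.5889
    x: enter (3,2) at t=1.3000
    y: enter (3,3) at t=1.7436 ← occupied
  → r_5 = 1.7436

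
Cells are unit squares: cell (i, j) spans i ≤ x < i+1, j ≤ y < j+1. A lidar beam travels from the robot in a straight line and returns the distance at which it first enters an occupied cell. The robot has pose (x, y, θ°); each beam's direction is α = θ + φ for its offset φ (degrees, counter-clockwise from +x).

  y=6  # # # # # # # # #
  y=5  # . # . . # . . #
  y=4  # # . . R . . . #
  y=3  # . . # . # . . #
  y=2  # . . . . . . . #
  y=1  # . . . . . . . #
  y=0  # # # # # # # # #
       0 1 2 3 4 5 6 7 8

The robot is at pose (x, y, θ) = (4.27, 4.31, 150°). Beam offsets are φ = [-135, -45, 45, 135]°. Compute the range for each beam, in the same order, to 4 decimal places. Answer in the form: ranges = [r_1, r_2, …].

beam 1: φ=-135°, α=15°
  direction (0.9659, 0.2588); cell (4,4); t to first gridline: x 0.7558, y 2.6660 (then +1.0353 / +3.8637)
    (5,4) via x @ 0.7558
    (6,4) via x @ 1.7910
    (6,5) via y @ 2.6660
    (7,5) via x @ 2.8263
    (8,5) via x @ 3.8616  # hit
  → r_1 = 3.8616
beam 2: φ=-45°, α=105°
  direction (-0.2588, 0.9659); cell (4,4); t to first gridline: x 1.0432, y 0.7143 (then +3.8637 / +1.0353)
    (4,5) via y @ 0.7143
    (3,5) via x @ 1.0432
    (3,6) via y @ 1.7496  # hit
  → r_2 = 1.7496
beam 3: φ=45°, α=195°
  direction (-0.9659, -0.2588); cell (4,4); t to first gridline: x 0.2795, y 1.1977 (then +1.0353 / +3.8637)
    (3,4) via x @ 0.2795
    (3,3) via y @ 1.1977  # hit
  → r_3 = 1.1977
beam 4: φ=135°, α=285°
  direction (0.2588, -0.9659); cell (4,4); t to first gridline: x 2.8205, y 0.3209 (then +3.8637 / +1.0353)
    (4,3) via y @ 0.3209
    (4,2) via y @ 1.3562
    (4,1) via y @ 2.3915
    (5,1) via x @ 2.8205
    (5,0) via y @ 3.4268  # hit
  → r_4 = 3.4268

ranges = [3.8616, 1.7496, 1.1977, 3.4268]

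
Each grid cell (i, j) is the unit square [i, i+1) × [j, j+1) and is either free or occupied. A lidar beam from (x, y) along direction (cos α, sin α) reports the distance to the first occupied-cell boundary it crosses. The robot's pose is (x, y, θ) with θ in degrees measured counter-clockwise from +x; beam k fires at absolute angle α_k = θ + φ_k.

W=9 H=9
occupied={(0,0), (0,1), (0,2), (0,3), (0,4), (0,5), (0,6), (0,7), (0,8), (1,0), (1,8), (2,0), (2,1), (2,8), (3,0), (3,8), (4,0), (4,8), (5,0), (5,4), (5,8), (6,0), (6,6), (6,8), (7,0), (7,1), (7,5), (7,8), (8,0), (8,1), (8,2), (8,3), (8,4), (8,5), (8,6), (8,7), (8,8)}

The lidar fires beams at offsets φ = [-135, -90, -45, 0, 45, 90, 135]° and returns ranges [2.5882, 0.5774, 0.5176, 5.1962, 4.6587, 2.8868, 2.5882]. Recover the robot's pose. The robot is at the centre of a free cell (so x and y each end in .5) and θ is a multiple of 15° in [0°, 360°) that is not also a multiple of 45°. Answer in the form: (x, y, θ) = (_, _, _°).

(x, y, θ) = (5.5, 3.5, 150°)

Enumerate (i+0.5, j+0.5, θ) over the 44 free cells and 16 admissible headings. For each, cast all 7 beams and compare to the given ranges.
  (1.5, 1.5, 60°): beam 1 = 0.5176 ≠ 2.5882 ✗
  (1.5, 2.5, 75°): beam 1 = 1.0000 ≠ 2.5882 ✗
  (6.5, 4.5, 105°): beam 1 = 1.7321 ≠ 2.5882 ✗
  (2.5, 7.5, 285°): beam 1 = 1.0000 ≠ 2.5882 ✗
  …
  (5.5, 3.5, 150°): r_1=2.5882, r_2=0.5774, r_3=0.5176, r_4=5.1962, r_5=4.6587, r_6=2.8868, r_7=2.5882 — all match ✓
Only this pose fits every beam.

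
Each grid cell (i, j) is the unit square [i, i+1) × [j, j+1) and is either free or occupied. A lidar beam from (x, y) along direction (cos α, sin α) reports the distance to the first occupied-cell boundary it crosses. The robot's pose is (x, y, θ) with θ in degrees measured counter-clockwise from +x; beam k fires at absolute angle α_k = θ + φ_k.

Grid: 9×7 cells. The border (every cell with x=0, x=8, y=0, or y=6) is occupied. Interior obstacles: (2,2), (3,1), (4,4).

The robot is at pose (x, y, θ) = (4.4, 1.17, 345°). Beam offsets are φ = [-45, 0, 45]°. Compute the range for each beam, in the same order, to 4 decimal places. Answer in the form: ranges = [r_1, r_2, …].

ranges = [0.1963, 0.6568, 4.1569]

beam 1: φ=-45°, α=300°
  d=(0.5000,-0.8660)  start (4,1)  tX=1.2000 tY=0.1963  stride 1/|dx|=2.0000 1/|dy|=1.1547
    cross y-line → (4,0), t=0.1963 (wall)
  → r_1 = 0.1963
beam 2: φ=0°, α=345°
  d=(0.9659,-0.2588)  start (4,1)  tX=0.6212 tY=0.6568  stride 1/|dx|=1.0353 1/|dy|=3.8637
    cross x-line → (5,1), t=0.6212
    cross y-line → (5,0), t=0.6568 (wall)
  → r_2 = 0.6568
beam 3: φ=45°, α=30°
  d=(0.8660,0.5000)  start (4,1)  tX=0.6928 tY=1.6600  stride 1/|dx|=1.1547 1/|dy|=2.0000
    cross x-line → (5,1), t=0.6928
    cross y-line → (5,2), t=1.6600
    cross x-line → (6,2), t=1.8475
    cross x-line → (7,2), t=3.0022
    cross y-line → (7,3), t=3.6600
    cross x-line → (8,3), t=4.1569 (wall)
  → r_3 = 4.1569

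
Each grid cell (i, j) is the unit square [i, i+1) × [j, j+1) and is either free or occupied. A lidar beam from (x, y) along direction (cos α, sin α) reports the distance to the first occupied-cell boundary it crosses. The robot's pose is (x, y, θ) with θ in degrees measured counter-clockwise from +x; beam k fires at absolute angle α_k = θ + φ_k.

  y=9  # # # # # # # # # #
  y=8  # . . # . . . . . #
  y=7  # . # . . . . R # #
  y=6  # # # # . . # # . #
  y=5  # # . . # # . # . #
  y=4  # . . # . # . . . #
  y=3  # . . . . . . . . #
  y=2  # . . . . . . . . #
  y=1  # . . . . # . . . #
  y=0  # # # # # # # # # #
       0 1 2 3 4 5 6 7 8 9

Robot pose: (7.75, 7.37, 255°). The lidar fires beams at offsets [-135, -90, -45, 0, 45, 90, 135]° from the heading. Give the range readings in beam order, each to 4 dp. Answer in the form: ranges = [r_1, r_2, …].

ranges = [1.8822, 3.8823, 0.7400, 0.3831, 0.4272, 0.2588, 0.2887]

beam 1: φ=-135°, α=120°
  dir = (cos 120°, sin 120°) = (-0.5000, 0.8660); from cell (7,7)
  next x-line at t=1.5000, next y-line at t=0.7275; Δt_x=2.0000, Δt_y=1.1547
    y: enter (7,8) at t=0.7275
    x: enter (6,8) at t=1.5000
    y: enter (6,9) at t=1.8822 ← occupied
  → r_1 = 1.8822
beam 2: φ=-90°, α=165°
  dir = (cos 165°, sin 165°) = (-0.9659, 0.2588); from cell (7,7)
  next x-line at t=0.7765, next y-line at t=2.4341; Δt_x=1.0353, Δt_y=3.8637
    x: enter (6,7) at t=0.7765
    x: enter (5,7) at t=1.8117
    y: enter (5,8) at t=2.4341
    x: enter (4,8) at t=2.8470
    x: enter (3,8) at t=3.8823 ← occupied
  → r_2 = 3.8823
beam 3: φ=-45°, α=210°
  dir = (cos 210°, sin 210°) = (-0.8660, -0.5000); from cell (7,7)
  next x-line at t=0.8660, next y-line at t=0.7400; Δt_x=1.1547, Δt_y=2.0000
    y: enter (7,6) at t=0.7400 ← occupied
  → r_3 = 0.7400
beam 4: φ=0°, α=255°
  dir = (cos 255°, sin 255°) = (-0.2588, -0.9659); from cell (7,7)
  next x-line at t=2.8978, next y-line at t=0.3831; Δt_x=3.8637, Δt_y=1.0353
    y: enter (7,6) at t=0.3831 ← occupied
  → r_4 = 0.3831
beam 5: φ=45°, α=300°
  dir = (cos 300°, sin 300°) = (0.5000, -0.8660); from cell (7,7)
  next x-line at t=0.5000, next y-line at t=0.4272; Δt_x=2.0000, Δt_y=1.1547
    y: enter (7,6) at t=0.4272 ← occupied
  → r_5 = 0.4272
beam 6: φ=90°, α=345°
  dir = (cos 345°, sin 345°) = (0.9659, -0.2588); from cell (7,7)
  next x-line at t=0.2588, next y-line at t=1.4296; Δt_x=1.0353, Δt_y=3.8637
    x: enter (8,7) at t=0.2588 ← occupied
  → r_6 = 0.2588
beam 7: φ=135°, α=30°
  dir = (cos 30°, sin 30°) = (0.8660, 0.5000); from cell (7,7)
  next x-line at t=0.2887, next y-line at t=1.2600; Δt_x=1.1547, Δt_y=2.0000
    x: enter (8,7) at t=0.2887 ← occupied
  → r_7 = 0.2887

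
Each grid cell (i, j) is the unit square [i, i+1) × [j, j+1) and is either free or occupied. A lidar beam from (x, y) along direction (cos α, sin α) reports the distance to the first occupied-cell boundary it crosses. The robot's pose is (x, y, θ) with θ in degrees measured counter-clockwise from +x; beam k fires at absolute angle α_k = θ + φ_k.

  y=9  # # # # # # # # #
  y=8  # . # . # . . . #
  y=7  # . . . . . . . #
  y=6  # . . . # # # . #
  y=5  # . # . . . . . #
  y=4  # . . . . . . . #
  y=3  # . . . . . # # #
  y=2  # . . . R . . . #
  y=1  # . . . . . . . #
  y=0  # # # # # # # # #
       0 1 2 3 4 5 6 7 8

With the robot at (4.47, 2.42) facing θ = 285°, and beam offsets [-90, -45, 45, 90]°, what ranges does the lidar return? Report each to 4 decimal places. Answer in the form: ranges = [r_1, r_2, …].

ranges = [3.5924, 1.6397, 2.8400, 2.2409]

beam 1: φ=-90°, α=195°
  d=(-0.9659,-0.2588)  start (4,2)  tX=0.4866 tY=1.6228  stride 1/|dx|=1.0353 1/|dy|=3.8637
    cross x-line → (3,2), t=0.4866
    cross x-line → (2,2), t=1.5219
    cross y-line → (2,1), t=1.6228
    cross x-line → (1,1), t=2.5571
    cross x-line → (0,1), t=3.5924 (wall)
  → r_1 = 3.5924
beam 2: φ=-45°, α=240°
  d=(-0.5000,-0.8660)  start (4,2)  tX=0.9400 tY=0.4850  stride 1/|dx|=2.0000 1/|dy|=1.1547
    cross y-line → (4,1), t=0.4850
    cross x-line → (3,1), t=0.9400
    cross y-line → (3,0), t=1.6397 (wall)
  → r_2 = 1.6397
beam 3: φ=45°, α=330°
  d=(0.8660,-0.5000)  start (4,2)  tX=0.6120 tY=0.8400  stride 1/|dx|=1.1547 1/|dy|=2.0000
    cross x-line → (5,2), t=0.6120
    cross y-line → (5,1), t=0.8400
    cross x-line → (6,1), t=1.7667
    cross y-line → (6,0), t=2.8400 (wall)
  → r_3 = 2.8400
beam 4: φ=90°, α=15°
  d=(0.9659,0.2588)  start (4,2)  tX=0.5487 tY=2.2409  stride 1/|dx|=1.0353 1/|dy|=3.8637
    cross x-line → (5,2), t=0.5487
    cross x-line → (6,2), t=1.5840
    cross y-line → (6,3), t=2.2409 (wall)
  → r_4 = 2.2409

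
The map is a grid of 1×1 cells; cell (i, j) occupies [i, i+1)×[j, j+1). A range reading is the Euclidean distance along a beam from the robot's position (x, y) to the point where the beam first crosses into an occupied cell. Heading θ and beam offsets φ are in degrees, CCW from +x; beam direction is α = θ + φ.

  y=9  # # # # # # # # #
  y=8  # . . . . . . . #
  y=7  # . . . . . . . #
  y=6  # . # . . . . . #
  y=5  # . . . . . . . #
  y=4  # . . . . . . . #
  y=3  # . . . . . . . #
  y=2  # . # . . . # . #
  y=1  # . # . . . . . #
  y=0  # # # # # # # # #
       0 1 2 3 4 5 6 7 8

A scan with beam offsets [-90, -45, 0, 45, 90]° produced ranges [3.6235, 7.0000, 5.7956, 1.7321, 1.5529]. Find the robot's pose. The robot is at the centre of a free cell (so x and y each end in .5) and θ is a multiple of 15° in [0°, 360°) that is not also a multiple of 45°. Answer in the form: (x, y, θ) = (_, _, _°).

(x, y, θ) = (6.5, 7.5, 285°)

The pose lattice has 52·16 = 832 candidates. Test each by forward raycasting.
  (3.5, 6.5, 255°): beam 1 = 0.5176 ≠ 3.6235 ✗
  (4.5, 5.5, 120°): beam 1 = 4.0415 ≠ 3.6235 ✗
  (6.5, 8.5, 330°): beam 1 = 7.0000 ≠ 3.6235 ✗
  (2.5, 7.5, 120°): beam 1 = 3.0000 ≠ 3.6235 ✗
  …
  (6.5, 7.5, 285°): r_1=3.6235, r_2=7.0000, r_3=5.7956, r_4=1.7321, r_5=1.5529 — all match ✓
Unique over the lattice → pose = (6.5, 7.5, 285°).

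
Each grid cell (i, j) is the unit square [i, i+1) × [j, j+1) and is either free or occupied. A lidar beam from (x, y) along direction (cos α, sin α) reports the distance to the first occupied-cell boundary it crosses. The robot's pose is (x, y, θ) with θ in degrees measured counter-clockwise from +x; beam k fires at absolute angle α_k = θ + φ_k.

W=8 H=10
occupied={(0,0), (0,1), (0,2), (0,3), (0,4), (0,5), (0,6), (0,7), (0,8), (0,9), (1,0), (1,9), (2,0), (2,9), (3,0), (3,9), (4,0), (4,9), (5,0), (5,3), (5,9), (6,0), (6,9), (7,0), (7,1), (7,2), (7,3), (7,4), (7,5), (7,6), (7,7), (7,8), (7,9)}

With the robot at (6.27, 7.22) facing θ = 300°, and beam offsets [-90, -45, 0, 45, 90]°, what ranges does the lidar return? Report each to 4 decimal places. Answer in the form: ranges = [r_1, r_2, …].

beam 1: φ=-90°, α=210°
  dir = (cos 210°, sin 210°) = (-0.8660, -0.5000); from cell (6,7)
  next x-line at t=0.3118, next y-line at t=0.4400; Δt_x=1.1547, Δt_y=2.0000
    x: enter (5,7) at t=0.3118
    y: enter (5,6) at t=0.4400
    x: enter (4,6) at t=1.4665
    y: enter (4,5) at t=2.4400
    x: enter (3,5) at t=2.6212
    x: enter (2,5) at t=3.7759
    y: enter (2,4) at t=4.4400
    x: enter (1,4) at t=4.9306
    x: enter (0,4) at t=6.0853 ← occupied
  → r_1 = 6.0853
beam 2: φ=-45°, α=255°
  dir = (cos 255°, sin 255°) = (-0.2588, -0.9659); from cell (6,7)
  next x-line at t=1.0432, next y-line at t=0.2278; Δt_x=3.8637, Δt_y=1.0353
    y: enter (6,6) at t=0.2278
    x: enter (5,6) at t=1.0432
    y: enter (5,5) at t=1.2630
    y: enter (5,4) at t=2.2983
    y: enter (5,3) at t=3.3336 ← occupied
  → r_2 = 3.3336
beam 3: φ=0°, α=300°
  dir = (cos 300°, sin 300°) = (0.5000, -0.8660); from cell (6,7)
  next x-line at t=1.4600, next y-line at t=0.2540; Δt_x=2.0000, Δt_y=1.1547
    y: enter (6,6) at t=0.2540
    y: enter (6,5) at t=1.4087
    x: enter (7,5) at t=1.4600 ← occupied
  → r_3 = 1.4600
beam 4: φ=45°, α=345°
  dir = (cos 345°, sin 345°) = (0.9659, -0.2588); from cell (6,7)
  next x-line at t=0.7558, next y-line at t=0.8500; Δt_x=1.0353, Δt_y=3.8637
    x: enter (7,7) at t=0.7558 ← occupied
  → r_4 = 0.7558
beam 5: φ=90°, α=30°
  dir = (cos 30°, sin 30°) = (0.8660, 0.5000); from cell (6,7)
  next x-line at t=0.8429, next y-line at t=1.5600; Δt_x=1.1547, Δt_y=2.0000
    x: enter (7,7) at t=0.8429 ← occupied
  → r_5 = 0.8429

ranges = [6.0853, 3.3336, 1.4600, 0.7558, 0.8429]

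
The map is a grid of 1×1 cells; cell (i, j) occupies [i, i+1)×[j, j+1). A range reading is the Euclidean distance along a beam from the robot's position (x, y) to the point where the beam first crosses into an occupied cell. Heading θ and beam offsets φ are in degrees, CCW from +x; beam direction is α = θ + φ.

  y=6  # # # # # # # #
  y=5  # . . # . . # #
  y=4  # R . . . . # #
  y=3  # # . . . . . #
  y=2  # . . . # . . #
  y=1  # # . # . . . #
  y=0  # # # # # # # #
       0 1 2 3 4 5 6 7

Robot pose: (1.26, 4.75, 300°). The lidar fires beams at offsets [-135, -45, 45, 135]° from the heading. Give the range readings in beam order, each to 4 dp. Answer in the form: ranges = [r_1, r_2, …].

ranges = [0.2692, 0.7765, 5.9425, 1.2941]

beam 1: φ=-135°, α=165°
  cosα=-0.9659 sinα=0.2588 | (1,4) | tMaxX 0.2692 tMaxY 0.9659 | tΔX 1.0353 tΔY 3.8637
    t=0.2692 [x] (0,4) — stop
  → r_1 = 0.2692
beam 2: φ=-45°, α=255°
  cosα=-0.2588 sinα=-0.9659 | (1,4) | tMaxX 1.0046 tMaxY 0.7765 | tΔX 3.8637 tΔY 1.0353
    t=0.7765 [y] (1,3) — stop
  → r_2 = 0.7765
beam 3: φ=45°, α=345°
  cosα=0.9659 sinα=-0.2588 | (1,4) | tMaxX 0.7661 tMaxY 2.8978 | tΔX 1.0353 tΔY 3.8637
    t=0.7661 [x] (2,4)
    t=1.8014 [x] (3,4)
    t=2.8367 [x] (4,4)
    t=2.8978 [y] (4,3)
    t=3.8719 [x] (5,3)
    t=4.9072 [x] (6,3)
    t=5.9425 [x] (7,3) — stop
  → r_3 = 5.9425
beam 4: φ=135°, α=75°
  cosα=0.2588 sinα=0.9659 | (1,4) | tMaxX 2.8591 tMaxY 0.2588 | tΔX 3.8637 tΔY 1.0353
    t=0.2588 [y] (1,5)
    t=1.2941 [y] (1,6) — stop
  → r_4 = 1.2941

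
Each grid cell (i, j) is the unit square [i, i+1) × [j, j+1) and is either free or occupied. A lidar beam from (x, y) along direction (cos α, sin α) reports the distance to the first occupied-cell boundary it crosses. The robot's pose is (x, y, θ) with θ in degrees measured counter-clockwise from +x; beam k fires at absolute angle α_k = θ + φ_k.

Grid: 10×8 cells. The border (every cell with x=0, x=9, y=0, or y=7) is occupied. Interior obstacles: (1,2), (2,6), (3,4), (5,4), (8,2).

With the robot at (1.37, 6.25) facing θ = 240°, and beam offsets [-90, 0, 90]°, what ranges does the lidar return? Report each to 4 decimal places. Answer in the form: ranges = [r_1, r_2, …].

ranges = [0.4272, 0.7400, 2.5000]

beam 1: φ=-90°, α=150°
  dir = (cos 150°, sin 150°) = (-0.8660, 0.5000); from cell (1,6)
  next x-line at t=0.4272, next y-line at t=1.5000; Δt_x=1.1547, Δt_y=2.0000
    x: enter (0,6) at t=0.4272 ← occupied
  → r_1 = 0.4272
beam 2: φ=0°, α=240°
  dir = (cos 240°, sin 240°) = (-0.5000, -0.8660); from cell (1,6)
  next x-line at t=0.7400, next y-line at t=0.2887; Δt_x=2.0000, Δt_y=1.1547
    y: enter (1,5) at t=0.2887
    x: enter (0,5) at t=0.7400 ← occupied
  → r_2 = 0.7400
beam 3: φ=90°, α=330°
  dir = (cos 330°, sin 330°) = (0.8660, -0.5000); from cell (1,6)
  next x-line at t=0.7275, next y-line at t=0.5000; Δt_x=1.1547, Δt_y=2.0000
    y: enter (1,5) at t=0.5000
    x: enter (2,5) at t=0.7275
    x: enter (3,5) at t=1.8822
    y: enter (3,4) at t=2.5000 ← occupied
  → r_3 = 2.5000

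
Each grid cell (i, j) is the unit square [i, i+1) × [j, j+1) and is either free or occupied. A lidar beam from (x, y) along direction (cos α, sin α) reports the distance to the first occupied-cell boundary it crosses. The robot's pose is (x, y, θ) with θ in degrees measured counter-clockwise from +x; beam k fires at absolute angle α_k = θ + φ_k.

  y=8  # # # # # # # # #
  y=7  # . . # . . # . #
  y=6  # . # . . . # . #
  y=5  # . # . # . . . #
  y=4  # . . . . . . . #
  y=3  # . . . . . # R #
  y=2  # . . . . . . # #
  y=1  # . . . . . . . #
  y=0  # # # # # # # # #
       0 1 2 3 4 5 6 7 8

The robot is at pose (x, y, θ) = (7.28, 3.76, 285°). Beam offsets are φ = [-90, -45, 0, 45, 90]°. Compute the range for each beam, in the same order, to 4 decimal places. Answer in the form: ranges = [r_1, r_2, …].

ranges = [0.2899, 0.5600, 0.7868, 0.8314, 0.7454]

beam 1: φ=-90°, α=195°
  d=(-0.9659,-0.2588)  start (7,3)  tX=0.2899 tY=2.9364  stride 1/|dx|=1.0353 1/|dy|=3.8637
    cross x-line → (6,3), t=0.2899 (wall)
  → r_1 = 0.2899
beam 2: φ=-45°, α=240°
  d=(-0.5000,-0.8660)  start (7,3)  tX=0.5600 tY=0.8776  stride 1/|dx|=2.0000 1/|dy|=1.1547
    cross x-line → (6,3), t=0.5600 (wall)
  → r_2 = 0.5600
beam 3: φ=0°, α=285°
  d=(0.2588,-0.9659)  start (7,3)  tX=2.7819 tY=0.7868  stride 1/|dx|=3.8637 1/|dy|=1.0353
    cross y-line → (7,2), t=0.7868 (wall)
  → r_3 = 0.7868
beam 4: φ=45°, α=330°
  d=(0.8660,-0.5000)  start (7,3)  tX=0.8314 tY=1.5200  stride 1/|dx|=1.1547 1/|dy|=2.0000
    cross x-line → (8,3), t=0.8314 (wall)
  → r_4 = 0.8314
beam 5: φ=90°, α=15°
  d=(0.9659,0.2588)  start (7,3)  tX=0.7454 tY=0.9273  stride 1/|dx|=1.0353 1/|dy|=3.8637
    cross x-line → (8,3), t=0.7454 (wall)
  → r_5 = 0.7454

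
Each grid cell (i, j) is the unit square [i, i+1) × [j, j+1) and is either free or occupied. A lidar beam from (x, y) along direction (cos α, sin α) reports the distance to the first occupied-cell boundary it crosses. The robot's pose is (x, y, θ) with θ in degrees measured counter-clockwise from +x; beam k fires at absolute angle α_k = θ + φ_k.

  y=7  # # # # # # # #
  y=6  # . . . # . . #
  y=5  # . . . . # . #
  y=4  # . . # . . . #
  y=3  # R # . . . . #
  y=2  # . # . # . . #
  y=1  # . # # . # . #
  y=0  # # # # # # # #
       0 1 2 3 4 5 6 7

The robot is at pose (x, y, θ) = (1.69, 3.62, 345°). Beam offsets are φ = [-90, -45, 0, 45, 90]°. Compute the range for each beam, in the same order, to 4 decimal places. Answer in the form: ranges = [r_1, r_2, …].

beam 1: φ=-90°, α=255°
  cosα=-0.2588 sinα=-0.9659 | (1,3) | tMaxX 2.6660 tMaxY 0.6419 | tΔX 3.8637 tΔY 1.0353
    t=0.6419 [y] (1,2)
    t=1.6771 [y] (1,1)
    t=2.6660 [x] (0,1) — stop
  → r_1 = 2.6660
beam 2: φ=-45°, α=300°
  cosα=0.5000 sinα=-0.8660 | (1,3) | tMaxX 0.6200 tMaxY 0.7159 | tΔX 2.0000 tΔY 1.1547
    t=0.6200 [x] (2,3) — stop
  → r_2 = 0.6200
beam 3: φ=0°, α=345°
  cosα=0.9659 sinα=-0.2588 | (1,3) | tMaxX 0.3209 tMaxY 2.3955 | tΔX 1.0353 tΔY 3.8637
    t=0.3209 [x] (2,3) — stop
  → r_3 = 0.3209
beam 4: φ=45°, α=30°
  cosα=0.8660 sinα=0.5000 | (1,3) | tMaxX 0.3580 tMaxY 0.7600 | tΔX 1.1547 tΔY 2.0000
    t=0.3580 [x] (2,3) — stop
  → r_4 = 0.3580
beam 5: φ=90°, α=75°
  cosα=0.2588 sinα=0.9659 | (1,3) | tMaxX 1.1977 tMaxY 0.3934 | tΔX 3.8637 tΔY 1.0353
    t=0.3934 [y] (1,4)
    t=1.1977 [x] (2,4)
    t=1.4287 [y] (2,5)
    t=2.4640 [y] (2,6)
    t=3.4992 [y] (2,7) — stop
  → r_5 = 3.4992

ranges = [2.6660, 0.6200, 0.3209, 0.3580, 3.4992]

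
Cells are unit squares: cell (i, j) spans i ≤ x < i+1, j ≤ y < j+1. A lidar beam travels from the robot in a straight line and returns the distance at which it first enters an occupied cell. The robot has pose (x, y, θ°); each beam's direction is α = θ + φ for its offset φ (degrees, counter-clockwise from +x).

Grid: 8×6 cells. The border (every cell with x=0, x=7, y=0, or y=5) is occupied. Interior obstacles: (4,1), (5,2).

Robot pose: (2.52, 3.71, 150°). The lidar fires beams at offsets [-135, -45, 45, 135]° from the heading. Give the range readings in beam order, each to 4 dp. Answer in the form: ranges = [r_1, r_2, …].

beam 1: φ=-135°, α=15°
  d=(0.9659,0.2588)  start (2,3)  tX=0.4969 tY=1.1205  stride 1/|dx|=1.0353 1/|dy|=3.8637
    cross x-line → (3,3), t=0.4969
    cross y-line → (3,4), t=1.1205
    cross x-line → (4,4), t=1.5322
    cross x-line → (5,4), t=2.5675
    cross x-line → (6,4), t=3.6028
    cross x-line → (7,4), t=4.6380 (wall)
  → r_1 = 4.6380
beam 2: φ=-45°, α=105°
  d=(-0.2588,0.9659)  start (2,3)  tX=2.0091 tY=0.3002  stride 1/|dx|=3.8637 1/|dy|=1.0353
    cross y-line → (2,4), t=0.3002
    cross y-line → (2,5), t=1.3355 (wall)
  → r_2 = 1.3355
beam 3: φ=45°, α=195°
  d=(-0.9659,-0.2588)  start (2,3)  tX=0.5383 tY=2.7432  stride 1/|dx|=1.0353 1/|dy|=3.8637
    cross x-line → (1,3), t=0.5383
    cross x-line → (0,3), t=1.5736 (wall)
  → r_3 = 1.5736
beam 4: φ=135°, α=285°
  d=(0.2588,-0.9659)  start (2,3)  tX=1.8546 tY=0.7350  stride 1/|dx|=3.8637 1/|dy|=1.0353
    cross y-line → (2,2), t=0.7350
    cross y-line → (2,1), t=1.7703
    cross x-line → (3,1), t=1.8546
    cross y-line → (3,0), t=2.8056 (wall)
  → r_4 = 2.8056

ranges = [4.6380, 1.3355, 1.5736, 2.8056]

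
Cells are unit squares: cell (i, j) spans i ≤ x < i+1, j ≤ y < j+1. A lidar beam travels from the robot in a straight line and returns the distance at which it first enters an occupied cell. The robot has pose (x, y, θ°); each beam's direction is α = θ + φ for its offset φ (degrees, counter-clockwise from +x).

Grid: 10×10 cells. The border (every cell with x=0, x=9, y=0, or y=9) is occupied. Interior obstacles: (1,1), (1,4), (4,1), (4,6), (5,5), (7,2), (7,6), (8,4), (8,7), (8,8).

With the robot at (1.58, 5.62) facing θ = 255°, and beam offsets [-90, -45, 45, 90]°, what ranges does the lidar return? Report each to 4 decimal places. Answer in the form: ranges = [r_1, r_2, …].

beam 1: φ=-90°, α=165°
  dir = (cos 165°, sin 165°) = (-0.9659, 0.2588); from cell (1,5)
  next x-line at t=0.6005, next y-line at t=1.4682; Δt_x=1.0353, Δt_y=3.8637
    x: enter (0,5) at t=0.6005 ← occupied
  → r_1 = 0.6005
beam 2: φ=-45°, α=210°
  dir = (cos 210°, sin 210°) = (-0.8660, -0.5000); from cell (1,5)
  next x-line at t=0.6697, next y-line at t=1.2400; Δt_x=1.1547, Δt_y=2.0000
    x: enter (0,5) at t=0.6697 ← occupied
  → r_2 = 0.6697
beam 3: φ=45°, α=300°
  dir = (cos 300°, sin 300°) = (0.5000, -0.8660); from cell (1,5)
  next x-line at t=0.8400, next y-line at t=0.7159; Δt_x=2.0000, Δt_y=1.1547
    y: enter (1,4) at t=0.7159 ← occupied
  → r_3 = 0.7159
beam 4: φ=90°, α=345°
  dir = (cos 345°, sin 345°) = (0.9659, -0.2588); from cell (1,5)
  next x-line at t=0.4348, next y-line at t=2.3955; Δt_x=1.0353, Δt_y=3.8637
    x: enter (2,5) at t=0.4348
    x: enter (3,5) at t=1.4701
    y: enter (3,4) at t=2.3955
    x: enter (4,4) at t=2.5054
    x: enter (5,4) at t=3.5406
    x: enter (6,4) at t=4.5759
    x: enter (7,4) at t=5.6112
    y: enter (7,3) at t=6.2592
    x: enter (8,3) at t=6.6465
    x: enter (9,3) at t=7.6817 ← occupied
  → r_4 = 7.6817

ranges = [0.6005, 0.6697, 0.7159, 7.6817]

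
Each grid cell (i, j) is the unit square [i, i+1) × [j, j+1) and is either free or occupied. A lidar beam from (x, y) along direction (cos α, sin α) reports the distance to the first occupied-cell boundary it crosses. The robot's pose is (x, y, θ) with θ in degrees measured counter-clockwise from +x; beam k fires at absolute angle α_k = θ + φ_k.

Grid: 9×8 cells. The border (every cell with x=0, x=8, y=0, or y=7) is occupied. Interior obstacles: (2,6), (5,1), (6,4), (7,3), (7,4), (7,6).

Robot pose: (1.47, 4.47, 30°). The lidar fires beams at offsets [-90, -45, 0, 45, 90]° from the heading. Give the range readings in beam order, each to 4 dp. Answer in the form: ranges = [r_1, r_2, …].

beam 1: φ=-90°, α=300°
  cosα=0.5000 sinα=-0.8660 | (1,4) | tMaxX 1.0600 tMaxY 0.5427 | tΔX 2.0000 tΔY 1.1547
    t=0.5427 [y] (1,3)
    t=1.0600 [x] (2,3)
    t=1.6974 [y] (2,2)
    t=2.8521 [y] (2,1)
    t=3.0600 [x] (3,1)
    t=4.0068 [y] (3,0) — stop
  → r_1 = 4.0068
beam 2: φ=-45°, α=345°
  cosα=0.9659 sinα=-0.2588 | (1,4) | tMaxX 0.5487 tMaxY 1.8159 | tΔX 1.0353 tΔY 3.8637
    t=0.5487 [x] (2,4)
    t=1.5840 [x] (3,4)
    t=1.8159 [y] (3,3)
    t=2.6192 [x] (4,3)
    t=3.6545 [x] (5,3)
    t=4.6898 [x] (6,3)
    t=5.6796 [y] (6,2)
    t=5.7251 [x] (7,2)
    t=6.7604 [x] (8,2) — stop
  → r_2 = 6.7604
beam 3: φ=0°, α=30°
  cosα=0.8660 sinα=0.5000 | (1,4) | tMaxX 0.6120 tMaxY 1.0600 | tΔX 1.1547 tΔY 2.0000
    t=0.6120 [x] (2,4)
    t=1.0600 [y] (2,5)
    t=1.7667 [x] (3,5)
    t=2.9214 [x] (4,5)
    t=3.0600 [y] (4,6)
    t=4.0761 [x] (5,6)
    t=5.0600 [y] (5,7) — stop
  → r_3 = 5.0600
beam 4: φ=45°, α=75°
  cosα=0.2588 sinα=0.9659 | (1,4) | tMaxX 2.0478 tMaxY 0.5487 | tΔX 3.8637 tΔY 1.0353
    t=0.5487 [y] (1,5)
    t=1.5840 [y] (1,6)
    t=2.0478 [x] (2,6) — stop
  → r_4 = 2.0478
beam 5: φ=90°, α=120°
  cosα=-0.5000 sinα=0.8660 | (1,4) | tMaxX 0.9400 tMaxY 0.6120 | tΔX 2.0000 tΔY 1.1547
    t=0.6120 [y] (1,5)
    t=0.9400 [x] (0,5) — stop
  → r_5 = 0.9400

ranges = [4.0068, 6.7604, 5.0600, 2.0478, 0.9400]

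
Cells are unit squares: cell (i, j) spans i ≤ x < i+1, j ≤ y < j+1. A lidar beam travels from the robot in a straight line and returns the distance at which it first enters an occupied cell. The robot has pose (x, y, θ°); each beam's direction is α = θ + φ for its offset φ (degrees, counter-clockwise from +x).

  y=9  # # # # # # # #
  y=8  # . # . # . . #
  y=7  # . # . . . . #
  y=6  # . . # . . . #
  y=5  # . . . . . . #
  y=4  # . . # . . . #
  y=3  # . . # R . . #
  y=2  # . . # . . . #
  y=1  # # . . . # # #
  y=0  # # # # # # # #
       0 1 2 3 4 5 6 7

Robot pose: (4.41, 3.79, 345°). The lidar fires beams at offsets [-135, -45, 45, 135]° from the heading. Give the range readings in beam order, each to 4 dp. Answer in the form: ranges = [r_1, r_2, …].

ranges = [0.4734, 2.0669, 2.9907, 0.8200]

beam 1: φ=-135°, α=210°
  d=(-0.8660,-0.5000)  start (4,3)  tX=0.4734 tY=1.5800  stride 1/|dx|=1.1547 1/|dy|=2.0000
    cross x-line → (3,3), t=0.4734 (wall)
  → r_1 = 0.4734
beam 2: φ=-45°, α=300°
  d=(0.5000,-0.8660)  start (4,3)  tX=1.1800 tY=0.9122  stride 1/|dx|=2.0000 1/|dy|=1.1547
    cross y-line → (4,2), t=0.9122
    cross x-line → (5,2), t=1.1800
    cross y-line → (5,1), t=2.0669 (wall)
  → r_2 = 2.0669
beam 3: φ=45°, α=30°
  d=(0.8660,0.5000)  start (4,3)  tX=0.6813 tY=0.4200  stride 1/|dx|=1.1547 1/|dy|=2.0000
    cross y-line → (4,4), t=0.4200
    cross x-line → (5,4), t=0.6813
    cross x-line → (6,4), t=1.8360
    cross y-line → (6,5), t=2.4200
    cross x-line → (7,5), t=2.9907 (wall)
  → r_3 = 2.9907
beam 4: φ=135°, α=120°
  d=(-0.5000,0.8660)  start (4,3)  tX=0.8200 tY=0.2425  stride 1/|dx|=2.0000 1/|dy|=1.1547
    cross y-line → (4,4), t=0.2425
    cross x-line → (3,4), t=0.8200 (wall)
  → r_4 = 0.8200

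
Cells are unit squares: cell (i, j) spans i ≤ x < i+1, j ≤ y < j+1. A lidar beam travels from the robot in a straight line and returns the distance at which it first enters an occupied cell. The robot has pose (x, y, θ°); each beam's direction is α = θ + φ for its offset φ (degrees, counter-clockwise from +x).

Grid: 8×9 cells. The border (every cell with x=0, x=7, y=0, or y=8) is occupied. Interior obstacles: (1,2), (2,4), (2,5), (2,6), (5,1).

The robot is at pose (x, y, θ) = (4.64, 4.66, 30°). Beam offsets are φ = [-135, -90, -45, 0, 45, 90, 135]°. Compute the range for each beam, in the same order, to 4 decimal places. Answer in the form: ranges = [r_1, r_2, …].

beam 1: φ=-135°, α=255°
  direction (-0.2588, -0.9659); cell (4,4); t to first gridline: x 2.4728, y 0.6833 (then +3.8637 / +1.0353)
    (4,3) via y @ 0.6833
    (4,2) via y @ 1.7186
    (3,2) via x @ 2.4728
    (3,1) via y @ 2.7538
    (3,0) via y @ 3.7891  # hit
  → r_1 = 3.7891
beam 2: φ=-90°, α=300°
  direction (0.5000, -0.8660); cell (4,4); t to first gridline: x 0.7200, y 0.7621 (then +2.0000 / +1.1547)
    (5,4) via x @ 0.7200
    (5,3) via y @ 0.7621
    (5,2) via y @ 1.9168
    (6,2) via x @ 2.7200
    (6,1) via y @ 3.0715
    (6,0) via y @ 4.2262  # hit
  → r_2 = 4.2262
beam 3: φ=-45°, α=345°
  direction (0.9659, -0.2588); cell (4,4); t to first gridline: x 0.3727, y 2.5500 (then +1.0353 / +3.8637)
    (5,4) via x @ 0.3727
    (6,4) via x @ 1.4080
    (7,4) via x @ 2.4433  # hit
  → r_3 = 2.4433
beam 4: φ=0°, α=30°
  direction (0.8660, 0.5000); cell (4,4); t to first gridline: x 0.4157, y 0.6800 (then +1.1547 / +2.0000)
    (5,4) via x @ 0.4157
    (5,5) via y @ 0.6800
    (6,5) via x @ 1.5704
    (6,6) via y @ 2.6800
    (7,6) via x @ 2.7251  # hit
  → r_4 = 2.7251
beam 5: φ=45°, α=75°
  direction (0.2588, 0.9659); cell (4,4); t to first gridline: x 1.3909, y 0.3520 (then +3.8637 / +1.0353)
    (4,5) via y @ 0.3520
    (4,6) via y @ 1.3873
    (5,6) via x @ 1.3909
    (5,7) via y @ 2.4225
    (5,8) via y @ 3.4578  # hit
  → r_5 = 3.4578
beam 6: φ=90°, α=120°
  direction (-0.5000, 0.8660); cell (4,4); t to first gridline: x 1.2800, y 0.3926 (then +2.0000 / +1.1547)
    (4,5) via y @ 0.3926
    (3,5) via x @ 1.2800
    (3,6) via y @ 1.5473
    (3,7) via y @ 2.7020
    (2,7) via x @ 3.2800
    (2,8) via y @ 3.8567  # hit
  → r_6 = 3.8567
beam 7: φ=135°, α=165°
  direction (-0.9659, 0.2588); cell (4,4); t to first gridline: x 0.6626, y 1.3137 (then +1.0353 / +3.8637)
    (3,4) via x @ 0.6626
    (3,5) via y @ 1.3137
    (2,5) via x @ 1.6979  # hit
  → r_7 = 1.6979

ranges = [3.7891, 4.2262, 2.4433, 2.7251, 3.4578, 3.8567, 1.6979]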